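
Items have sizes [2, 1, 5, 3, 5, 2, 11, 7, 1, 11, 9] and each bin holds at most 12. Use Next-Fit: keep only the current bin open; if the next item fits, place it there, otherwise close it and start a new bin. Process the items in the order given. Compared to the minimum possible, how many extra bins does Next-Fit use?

Next-Fit: [2,1,5,3] [5,2] [11] [7,1] [11] [9] → 6 bins.
Total size 57; any packing needs at least ⌈57/12⌉ = 5 bins.
An optimal packing achieves that bound: [11,1] [11,1] [9,3] [7,5] [5,2,2] → 5 bins.
Excess: 6 − 5 = 1.

1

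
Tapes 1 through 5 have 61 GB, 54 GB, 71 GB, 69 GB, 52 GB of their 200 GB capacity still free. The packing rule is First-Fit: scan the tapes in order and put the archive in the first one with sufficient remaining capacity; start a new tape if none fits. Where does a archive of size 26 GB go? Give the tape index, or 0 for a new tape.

1

Tapes with room: tape 1 (61 GB), tape 2 (54 GB), tape 3 (71 GB), tape 4 (69 GB), tape 5 (52 GB).
The first with room is tape 1.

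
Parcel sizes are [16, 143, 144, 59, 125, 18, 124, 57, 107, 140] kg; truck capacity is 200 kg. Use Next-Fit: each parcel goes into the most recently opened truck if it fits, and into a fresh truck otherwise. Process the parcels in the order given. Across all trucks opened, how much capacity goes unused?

267

truck 1: place 16 kg, 184 kg left
truck 1: place 143 kg, 41 kg left
truck 2: place 144 kg, 56 kg left
truck 3: place 59 kg, 141 kg left
truck 3: place 125 kg, 16 kg left
truck 4: place 18 kg, 182 kg left
truck 4: place 124 kg, 58 kg left
truck 4: place 57 kg, 1 kg left
truck 5: place 107 kg, 93 kg left
truck 6: place 140 kg, 60 kg left
6 trucks × 200 kg = 1200 kg; used 933 kg; unused 267 kg.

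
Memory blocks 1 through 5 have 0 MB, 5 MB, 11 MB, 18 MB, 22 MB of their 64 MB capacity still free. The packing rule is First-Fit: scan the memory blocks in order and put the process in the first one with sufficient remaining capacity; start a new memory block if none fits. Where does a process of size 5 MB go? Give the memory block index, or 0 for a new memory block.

Memory blocks with room: memory block 2 (5 MB), memory block 3 (11 MB), memory block 4 (18 MB), memory block 5 (22 MB).
The first with room is memory block 2.

2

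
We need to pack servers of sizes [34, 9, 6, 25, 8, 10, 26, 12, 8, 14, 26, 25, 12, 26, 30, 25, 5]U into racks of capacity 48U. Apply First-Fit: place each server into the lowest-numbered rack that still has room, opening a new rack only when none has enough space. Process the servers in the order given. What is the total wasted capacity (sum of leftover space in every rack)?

Put 34U in rack 1; 14U remain.
Put 9U in rack 1; 5U remain.
Put 6U in rack 2; 42U remain.
Put 25U in rack 2; 17U remain.
Put 8U in rack 2; 9U remain.
Put 10U in rack 3; 38U remain.
Put 26U in rack 3; 12U remain.
Put 12U in rack 3; 0U remain.
Put 8U in rack 2; 1U remain.
Put 14U in rack 4; 34U remain.
Put 26U in rack 4; 8U remain.
Put 25U in rack 5; 23U remain.
Put 12U in rack 5; 11U remain.
Put 26U in rack 6; 22U remain.
Put 30U in rack 7; 18U remain.
Put 25U in rack 8; 23U remain.
Put 5U in rack 1; 0U remain.
8 racks × 48U = 384U; used 301U; unused 83U.

83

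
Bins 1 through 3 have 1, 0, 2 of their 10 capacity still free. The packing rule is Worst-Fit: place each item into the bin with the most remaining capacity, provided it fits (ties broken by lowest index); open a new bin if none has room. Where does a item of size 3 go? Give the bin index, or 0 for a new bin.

No bin has ≥ 3 free, so a new bin is opened.

0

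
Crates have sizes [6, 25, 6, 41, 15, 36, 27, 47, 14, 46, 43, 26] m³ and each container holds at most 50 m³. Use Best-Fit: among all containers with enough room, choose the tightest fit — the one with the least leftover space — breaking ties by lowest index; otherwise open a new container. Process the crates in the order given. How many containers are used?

6 m³ → container 1 (remaining 44 m³)
25 m³ → container 1 (remaining 19 m³)
6 m³ → container 1 (remaining 13 m³)
41 m³ → container 2 (remaining 9 m³)
15 m³ → container 3 (remaining 35 m³)
36 m³ → container 4 (remaining 14 m³)
27 m³ → container 3 (remaining 8 m³)
47 m³ → container 5 (remaining 3 m³)
14 m³ → container 4 (remaining 0 m³)
46 m³ → container 6 (remaining 4 m³)
43 m³ → container 7 (remaining 7 m³)
26 m³ → container 8 (remaining 24 m³)

8 containers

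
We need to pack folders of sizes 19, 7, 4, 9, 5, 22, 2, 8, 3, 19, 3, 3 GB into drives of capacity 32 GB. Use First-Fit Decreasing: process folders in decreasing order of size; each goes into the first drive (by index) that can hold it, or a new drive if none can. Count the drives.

4

Sorted descending: 22, 19, 19, 9, 8, 7, 5, 4, 3, 3, 3, 2.
Put 22 GB in drive 1; 10 GB remain.
Put 19 GB in drive 2; 13 GB remain.
Put 19 GB in drive 3; 13 GB remain.
Put 9 GB in drive 1; 1 GB remain.
Put 8 GB in drive 2; 5 GB remain.
Put 7 GB in drive 3; 6 GB remain.
Put 5 GB in drive 2; 0 GB remain.
Put 4 GB in drive 3; 2 GB remain.
Put 3 GB in drive 4; 29 GB remain.
Put 3 GB in drive 4; 26 GB remain.
Put 3 GB in drive 4; 23 GB remain.
Put 2 GB in drive 3; 0 GB remain.
Final drives: [22,9] [19,8,5] [19,7,4,2] [3,3,3].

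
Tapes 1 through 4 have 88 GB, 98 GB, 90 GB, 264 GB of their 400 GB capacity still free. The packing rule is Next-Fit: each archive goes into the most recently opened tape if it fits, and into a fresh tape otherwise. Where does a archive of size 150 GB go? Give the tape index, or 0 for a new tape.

Next-Fit only looks at tape 4, which has 264 GB free.
150 GB fits there.

4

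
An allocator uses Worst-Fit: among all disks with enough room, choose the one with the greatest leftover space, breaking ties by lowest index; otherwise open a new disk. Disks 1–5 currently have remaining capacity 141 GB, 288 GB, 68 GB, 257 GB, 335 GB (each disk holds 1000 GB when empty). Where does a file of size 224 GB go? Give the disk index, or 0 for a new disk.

Disks with room: disk 2 (288 GB), disk 4 (257 GB), disk 5 (335 GB).
Most room is disk 5 with 335 GB free.

5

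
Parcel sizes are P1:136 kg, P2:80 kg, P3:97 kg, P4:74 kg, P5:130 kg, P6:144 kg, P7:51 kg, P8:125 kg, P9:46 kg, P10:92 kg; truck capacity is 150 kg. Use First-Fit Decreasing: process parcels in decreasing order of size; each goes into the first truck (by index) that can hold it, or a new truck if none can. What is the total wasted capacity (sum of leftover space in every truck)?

225

Sorted descending: 144, 136, 130, 125, 97, 92, 80, 74, 51, 46.
Put 144 kg in truck 1; 6 kg remain.
Put 136 kg in truck 2; 14 kg remain.
Put 130 kg in truck 3; 20 kg remain.
Put 125 kg in truck 4; 25 kg remain.
Put 97 kg in truck 5; 53 kg remain.
Put 92 kg in truck 6; 58 kg remain.
Put 80 kg in truck 7; 70 kg remain.
Put 74 kg in truck 8; 76 kg remain.
Put 51 kg in truck 5; 2 kg remain.
Put 46 kg in truck 6; 12 kg remain.
8 trucks × 150 kg = 1200 kg; used 975 kg; unused 225 kg.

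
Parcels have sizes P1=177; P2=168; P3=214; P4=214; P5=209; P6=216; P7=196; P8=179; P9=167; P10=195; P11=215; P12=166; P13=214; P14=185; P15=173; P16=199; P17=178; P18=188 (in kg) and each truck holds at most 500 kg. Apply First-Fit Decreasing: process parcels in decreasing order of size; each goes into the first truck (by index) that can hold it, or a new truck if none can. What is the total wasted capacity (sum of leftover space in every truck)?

1047

Sorted descending: 216, 215, 214, 214, 214, 209, 199, 196, 195, 188, 185, 179, 178, 177, 173, 168, 167, 166.
Put 216 kg in truck 1; 284 kg remain.
Put 215 kg in truck 1; 69 kg remain.
Put 214 kg in truck 2; 286 kg remain.
Put 214 kg in truck 2; 72 kg remain.
Put 214 kg in truck 3; 286 kg remain.
Put 209 kg in truck 3; 77 kg remain.
Put 199 kg in truck 4; 301 kg remain.
Put 196 kg in truck 4; 105 kg remain.
Put 195 kg in truck 5; 305 kg remain.
Put 188 kg in truck 5; 117 kg remain.
Put 185 kg in truck 6; 315 kg remain.
Put 179 kg in truck 6; 136 kg remain.
Put 178 kg in truck 7; 322 kg remain.
Put 177 kg in truck 7; 145 kg remain.
Put 173 kg in truck 8; 327 kg remain.
Put 168 kg in truck 8; 159 kg remain.
Put 167 kg in truck 9; 333 kg remain.
Put 166 kg in truck 9; 167 kg remain.
9 trucks × 500 kg = 4500 kg; used 3453 kg; unused 1047 kg.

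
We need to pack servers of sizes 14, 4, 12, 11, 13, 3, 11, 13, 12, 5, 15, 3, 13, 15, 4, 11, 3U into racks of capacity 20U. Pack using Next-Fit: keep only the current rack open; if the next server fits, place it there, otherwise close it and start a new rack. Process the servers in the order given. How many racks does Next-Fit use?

rack 1: place 14U, 6U left
rack 1: place 4U, 2U left
rack 2: place 12U, 8U left
rack 3: place 11U, 9U left
rack 4: place 13U, 7U left
rack 4: place 3U, 4U left
rack 5: place 11U, 9U left
rack 6: place 13U, 7U left
rack 7: place 12U, 8U left
rack 7: place 5U, 3U left
rack 8: place 15U, 5U left
rack 8: place 3U, 2U left
rack 9: place 13U, 7U left
rack 10: place 15U, 5U left
rack 10: place 4U, 1U left
rack 11: place 11U, 9U left
rack 11: place 3U, 6U left
Final racks: [14,4] [12] [11] [13,3] [11] [13] [12,5] [15,3] [13] [15,4] [11,3].

11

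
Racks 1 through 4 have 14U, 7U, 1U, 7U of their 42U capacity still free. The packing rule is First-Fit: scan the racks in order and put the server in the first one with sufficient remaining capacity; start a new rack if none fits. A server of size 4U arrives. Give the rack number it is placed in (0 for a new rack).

1

Racks with room: rack 1 (14U), rack 2 (7U), rack 4 (7U).
The first with room is rack 1.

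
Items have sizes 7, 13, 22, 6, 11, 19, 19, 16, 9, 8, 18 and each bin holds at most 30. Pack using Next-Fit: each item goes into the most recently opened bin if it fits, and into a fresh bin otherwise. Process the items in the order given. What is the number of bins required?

bin 1: place 7, 23 left
bin 1: place 13, 10 left
bin 2: place 22, 8 left
bin 2: place 6, 2 left
bin 3: place 11, 19 left
bin 3: place 19, 0 left
bin 4: place 19, 11 left
bin 5: place 16, 14 left
bin 5: place 9, 5 left
bin 6: place 8, 22 left
bin 6: place 18, 4 left

6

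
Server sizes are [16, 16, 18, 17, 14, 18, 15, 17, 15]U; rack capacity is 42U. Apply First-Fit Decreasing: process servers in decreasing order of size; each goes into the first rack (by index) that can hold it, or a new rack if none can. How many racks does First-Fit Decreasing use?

Sorted descending: 18, 18, 17, 17, 16, 16, 15, 15, 14.
rack 1: place 18U, 24U left
rack 1: place 18U, 6U left
rack 2: place 17U, 25U left
rack 2: place 17U, 8U left
rack 3: place 16U, 26U left
rack 3: place 16U, 10U left
rack 4: place 15U, 27U left
rack 4: place 15U, 12U left
rack 5: place 14U, 28U left
Final racks: [18,18] [17,17] [16,16] [15,15] [14].

5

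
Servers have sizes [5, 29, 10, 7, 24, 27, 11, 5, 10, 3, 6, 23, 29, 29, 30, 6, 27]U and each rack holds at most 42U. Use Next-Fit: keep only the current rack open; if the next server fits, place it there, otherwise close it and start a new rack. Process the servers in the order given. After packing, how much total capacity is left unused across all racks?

97

rack 1: place 5U, 37U left
rack 1: place 29U, 8U left
rack 2: place 10U, 32U left
rack 2: place 7U, 25U left
rack 2: place 24U, 1U left
rack 3: place 27U, 15U left
rack 3: place 11U, 4U left
rack 4: place 5U, 37U left
rack 4: place 10U, 27U left
rack 4: place 3U, 24U left
rack 4: place 6U, 18U left
rack 5: place 23U, 19U left
rack 6: place 29U, 13U left
rack 7: place 29U, 13U left
rack 8: place 30U, 12U left
rack 8: place 6U, 6U left
rack 9: place 27U, 15U left
9 racks × 42U = 378U; used 281U; unused 97U.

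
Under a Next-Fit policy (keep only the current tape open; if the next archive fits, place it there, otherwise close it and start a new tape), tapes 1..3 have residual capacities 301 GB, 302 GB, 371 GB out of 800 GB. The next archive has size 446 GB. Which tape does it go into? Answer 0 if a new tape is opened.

Next-Fit only looks at tape 3, which has 371 GB free.
446 GB does not fit, so a new tape is opened.

0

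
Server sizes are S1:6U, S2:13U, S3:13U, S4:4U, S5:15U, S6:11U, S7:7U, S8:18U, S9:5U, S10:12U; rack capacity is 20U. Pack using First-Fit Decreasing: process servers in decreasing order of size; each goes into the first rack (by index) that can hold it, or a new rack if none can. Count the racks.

Sorted descending: 18, 15, 13, 13, 12, 11, 7, 6, 5, 4.
18U → rack 1 (remaining 2U)
15U → rack 2 (remaining 5U)
13U → rack 3 (remaining 7U)
13U → rack 4 (remaining 7U)
12U → rack 5 (remaining 8U)
11U → rack 6 (remaining 9U)
7U → rack 3 (remaining 0U)
6U → rack 4 (remaining 1U)
5U → rack 2 (remaining 0U)
4U → rack 5 (remaining 4U)

6 racks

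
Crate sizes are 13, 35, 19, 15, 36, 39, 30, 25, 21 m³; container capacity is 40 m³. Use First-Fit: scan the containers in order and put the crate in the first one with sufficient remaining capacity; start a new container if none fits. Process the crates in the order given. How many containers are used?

7

container 1: place 13 m³, 27 m³ left
container 2: place 35 m³, 5 m³ left
container 1: place 19 m³, 8 m³ left
container 3: place 15 m³, 25 m³ left
container 4: place 36 m³, 4 m³ left
container 5: place 39 m³, 1 m³ left
container 6: place 30 m³, 10 m³ left
container 3: place 25 m³, 0 m³ left
container 7: place 21 m³, 19 m³ left
Final containers: [13,19] [35] [15,25] [36] [39] [30] [21].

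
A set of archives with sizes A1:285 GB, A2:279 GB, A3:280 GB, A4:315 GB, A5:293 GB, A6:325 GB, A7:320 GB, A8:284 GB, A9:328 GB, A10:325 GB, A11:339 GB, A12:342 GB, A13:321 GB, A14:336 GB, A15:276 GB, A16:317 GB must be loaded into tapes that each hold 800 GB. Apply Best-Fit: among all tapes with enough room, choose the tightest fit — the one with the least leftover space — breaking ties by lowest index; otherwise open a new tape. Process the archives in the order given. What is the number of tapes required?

Put A1 (285 GB) in tape 1; 515 GB remain.
Put A2 (279 GB) in tape 1; 236 GB remain.
Put A3 (280 GB) in tape 2; 520 GB remain.
Put A4 (315 GB) in tape 2; 205 GB remain.
Put A5 (293 GB) in tape 3; 507 GB remain.
Put A6 (325 GB) in tape 3; 182 GB remain.
Put A7 (320 GB) in tape 4; 480 GB remain.
Put A8 (284 GB) in tape 4; 196 GB remain.
Put A9 (328 GB) in tape 5; 472 GB remain.
Put A10 (325 GB) in tape 5; 147 GB remain.
Put A11 (339 GB) in tape 6; 461 GB remain.
Put A12 (342 GB) in tape 6; 119 GB remain.
Put A13 (321 GB) in tape 7; 479 GB remain.
Put A14 (336 GB) in tape 7; 143 GB remain.
Put A15 (276 GB) in tape 8; 524 GB remain.
Put A16 (317 GB) in tape 8; 207 GB remain.

8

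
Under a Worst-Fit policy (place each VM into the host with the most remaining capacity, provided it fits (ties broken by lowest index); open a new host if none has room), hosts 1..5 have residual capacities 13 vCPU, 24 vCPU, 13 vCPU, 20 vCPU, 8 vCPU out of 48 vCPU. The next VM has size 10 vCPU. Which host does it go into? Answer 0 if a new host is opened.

Hosts with room: host 1 (13 vCPU), host 2 (24 vCPU), host 3 (13 vCPU), host 4 (20 vCPU).
Most room is host 2 with 24 vCPU free.

2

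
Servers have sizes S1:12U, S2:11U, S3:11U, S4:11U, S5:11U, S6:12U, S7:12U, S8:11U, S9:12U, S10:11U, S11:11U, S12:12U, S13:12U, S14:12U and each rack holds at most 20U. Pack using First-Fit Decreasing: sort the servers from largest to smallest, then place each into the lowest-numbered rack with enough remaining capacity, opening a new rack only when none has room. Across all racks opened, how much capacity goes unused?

119

Sorted descending: 12, 12, 12, 12, 12, 12, 12, 11, 11, 11, 11, 11, 11, 11.
12U → rack 1 (remaining 8U)
12U → rack 2 (remaining 8U)
12U → rack 3 (remaining 8U)
12U → rack 4 (remaining 8U)
12U → rack 5 (remaining 8U)
12U → rack 6 (remaining 8U)
12U → rack 7 (remaining 8U)
11U → rack 8 (remaining 9U)
11U → rack 9 (remaining 9U)
11U → rack 10 (remaining 9U)
11U → rack 11 (remaining 9U)
11U → rack 12 (remaining 9U)
11U → rack 13 (remaining 9U)
11U → rack 14 (remaining 9U)
14 racks × 20U = 280U; used 161U; unused 119U.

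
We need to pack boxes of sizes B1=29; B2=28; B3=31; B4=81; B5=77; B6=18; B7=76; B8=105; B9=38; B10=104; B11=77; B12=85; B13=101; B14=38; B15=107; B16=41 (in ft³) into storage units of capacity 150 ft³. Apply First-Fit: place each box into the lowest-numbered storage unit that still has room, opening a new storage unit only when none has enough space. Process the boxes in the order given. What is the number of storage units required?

storage unit 1: place B1 (29 ft³), 121 ft³ left
storage unit 1: place B2 (28 ft³), 93 ft³ left
storage unit 1: place B3 (31 ft³), 62 ft³ left
storage unit 2: place B4 (81 ft³), 69 ft³ left
storage unit 3: place B5 (77 ft³), 73 ft³ left
storage unit 1: place B6 (18 ft³), 44 ft³ left
storage unit 4: place B7 (76 ft³), 74 ft³ left
storage unit 5: place B8 (105 ft³), 45 ft³ left
storage unit 1: place B9 (38 ft³), 6 ft³ left
storage unit 6: place B10 (104 ft³), 46 ft³ left
storage unit 7: place B11 (77 ft³), 73 ft³ left
storage unit 8: place B12 (85 ft³), 65 ft³ left
storage unit 9: place B13 (101 ft³), 49 ft³ left
storage unit 2: place B14 (38 ft³), 31 ft³ left
storage unit 10: place B15 (107 ft³), 43 ft³ left
storage unit 3: place B16 (41 ft³), 32 ft³ left
Final storage units: [29,28,31,18,38] [81,38] [77,41] [76] [105] [104] [77] [85] [101] [107].

10 storage units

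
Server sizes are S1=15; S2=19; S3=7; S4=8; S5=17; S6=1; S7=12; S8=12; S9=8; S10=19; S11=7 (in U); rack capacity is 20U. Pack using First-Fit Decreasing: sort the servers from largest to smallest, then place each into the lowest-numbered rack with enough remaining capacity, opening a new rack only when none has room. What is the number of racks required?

Sorted descending: 19, 19, 17, 15, 12, 12, 8, 8, 7, 7, 1.
19U → rack 1 (remaining 1U)
19U → rack 2 (remaining 1U)
17U → rack 3 (remaining 3U)
15U → rack 4 (remaining 5U)
12U → rack 5 (remaining 8U)
12U → rack 6 (remaining 8U)
8U → rack 5 (remaining 0U)
8U → rack 6 (remaining 0U)
7U → rack 7 (remaining 13U)
7U → rack 7 (remaining 6U)
1U → rack 1 (remaining 0U)

7 racks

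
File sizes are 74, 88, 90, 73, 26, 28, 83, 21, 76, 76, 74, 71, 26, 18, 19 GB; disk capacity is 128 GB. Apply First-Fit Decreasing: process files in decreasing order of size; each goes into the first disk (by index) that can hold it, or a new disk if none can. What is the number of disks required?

Sorted descending: 90, 88, 83, 76, 76, 74, 74, 73, 71, 28, 26, 26, 21, 19, 18.
disk 1: place 90 GB, 38 GB left
disk 2: place 88 GB, 40 GB left
disk 3: place 83 GB, 45 GB left
disk 4: place 76 GB, 52 GB left
disk 5: place 76 GB, 52 GB left
disk 6: place 74 GB, 54 GB left
disk 7: place 74 GB, 54 GB left
disk 8: place 73 GB, 55 GB left
disk 9: place 71 GB, 57 GB left
disk 1: place 28 GB, 10 GB left
disk 2: place 26 GB, 14 GB left
disk 3: place 26 GB, 19 GB left
disk 4: place 21 GB, 31 GB left
disk 3: place 19 GB, 0 GB left
disk 4: place 18 GB, 13 GB left
Final disks: [90,28] [88,26] [83,26,19] [76,21,18] [76] [74] [74] [73] [71].

9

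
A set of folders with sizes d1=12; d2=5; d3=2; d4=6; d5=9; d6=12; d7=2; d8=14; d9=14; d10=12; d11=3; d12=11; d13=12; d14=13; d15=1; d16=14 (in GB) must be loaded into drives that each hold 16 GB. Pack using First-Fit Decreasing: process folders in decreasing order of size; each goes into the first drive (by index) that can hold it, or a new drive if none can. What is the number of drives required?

Sorted descending: 14, 14, 14, 13, 12, 12, 12, 12, 11, 9, 6, 5, 3, 2, 2, 1.
14 GB → drive 1 (remaining 2 GB)
14 GB → drive 2 (remaining 2 GB)
14 GB → drive 3 (remaining 2 GB)
13 GB → drive 4 (remaining 3 GB)
12 GB → drive 5 (remaining 4 GB)
12 GB → drive 6 (remaining 4 GB)
12 GB → drive 7 (remaining 4 GB)
12 GB → drive 8 (remaining 4 GB)
11 GB → drive 9 (remaining 5 GB)
9 GB → drive 10 (remaining 7 GB)
6 GB → drive 10 (remaining 1 GB)
5 GB → drive 9 (remaining 0 GB)
3 GB → drive 4 (remaining 0 GB)
2 GB → drive 1 (remaining 0 GB)
2 GB → drive 2 (remaining 0 GB)
1 GB → drive 3 (remaining 1 GB)

10 drives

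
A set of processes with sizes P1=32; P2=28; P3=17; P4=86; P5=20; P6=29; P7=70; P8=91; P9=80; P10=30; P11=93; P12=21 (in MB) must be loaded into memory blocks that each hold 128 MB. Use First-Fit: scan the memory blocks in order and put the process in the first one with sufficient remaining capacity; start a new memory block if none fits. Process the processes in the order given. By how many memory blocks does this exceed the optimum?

1

First-Fit: [32,28,17,20,29] [86,30] [70,21] [91] [80] [93] → 6 memory blocks.
Total size 597 MB; any packing needs at least ⌈597/128⌉ = 5 memory blocks.
An optimal packing achieves that bound: [93,32] [91,30] [86,29] [80,28,20] [70,21,17] → 5 memory blocks.
Excess: 6 − 5 = 1.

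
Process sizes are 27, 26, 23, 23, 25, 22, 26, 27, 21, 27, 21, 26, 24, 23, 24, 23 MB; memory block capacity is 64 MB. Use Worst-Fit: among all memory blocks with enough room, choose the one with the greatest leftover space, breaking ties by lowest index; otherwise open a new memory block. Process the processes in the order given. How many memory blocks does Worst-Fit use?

Put 27 MB in memory block 1; 37 MB remain.
Put 26 MB in memory block 1; 11 MB remain.
Put 23 MB in memory block 2; 41 MB remain.
Put 23 MB in memory block 2; 18 MB remain.
Put 25 MB in memory block 3; 39 MB remain.
Put 22 MB in memory block 3; 17 MB remain.
Put 26 MB in memory block 4; 38 MB remain.
Put 27 MB in memory block 4; 11 MB remain.
Put 21 MB in memory block 5; 43 MB remain.
Put 27 MB in memory block 5; 16 MB remain.
Put 21 MB in memory block 6; 43 MB remain.
Put 26 MB in memory block 6; 17 MB remain.
Put 24 MB in memory block 7; 40 MB remain.
Put 23 MB in memory block 7; 17 MB remain.
Put 24 MB in memory block 8; 40 MB remain.
Put 23 MB in memory block 8; 17 MB remain.

8 memory blocks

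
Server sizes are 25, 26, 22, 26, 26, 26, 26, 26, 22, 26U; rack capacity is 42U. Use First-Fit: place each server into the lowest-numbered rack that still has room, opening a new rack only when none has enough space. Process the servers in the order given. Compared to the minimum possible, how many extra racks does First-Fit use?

First-Fit: [25] [26] [22] [26] [26] [26] [26] [26] [22] [26] → 10 racks.
10 servers exceed 21U (half the capacity), and no two of those can share a rack, so at least 10 racks are needed.
So 10 is already optimal.

0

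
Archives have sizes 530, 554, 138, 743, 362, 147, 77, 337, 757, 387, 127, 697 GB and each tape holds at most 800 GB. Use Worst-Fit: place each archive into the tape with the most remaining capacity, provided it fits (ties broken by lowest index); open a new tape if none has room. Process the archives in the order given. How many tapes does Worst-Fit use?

7 tapes

530 GB → tape 1 (remaining 270 GB)
554 GB → tape 2 (remaining 246 GB)
138 GB → tape 1 (remaining 132 GB)
743 GB → tape 3 (remaining 57 GB)
362 GB → tape 4 (remaining 438 GB)
147 GB → tape 4 (remaining 291 GB)
77 GB → tape 4 (remaining 214 GB)
337 GB → tape 5 (remaining 463 GB)
757 GB → tape 6 (remaining 43 GB)
387 GB → tape 5 (remaining 76 GB)
127 GB → tape 2 (remaining 119 GB)
697 GB → tape 7 (remaining 103 GB)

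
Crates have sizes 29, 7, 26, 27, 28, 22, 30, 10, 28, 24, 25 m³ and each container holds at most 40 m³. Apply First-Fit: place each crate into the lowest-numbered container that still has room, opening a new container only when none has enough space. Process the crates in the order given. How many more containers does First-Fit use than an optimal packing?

0

First-Fit: [29,7] [26,10] [27] [28] [22] [30] [28] [24] [25] → 9 containers.
9 crates exceed 20 m³ (half the capacity), and no two of those can share a container, so at least 9 containers are needed.
So 9 is already optimal.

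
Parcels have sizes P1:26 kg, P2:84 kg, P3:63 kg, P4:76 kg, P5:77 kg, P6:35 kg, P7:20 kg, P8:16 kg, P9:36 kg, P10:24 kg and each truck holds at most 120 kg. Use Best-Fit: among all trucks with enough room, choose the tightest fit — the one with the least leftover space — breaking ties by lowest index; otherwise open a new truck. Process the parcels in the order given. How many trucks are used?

P1 (26 kg) → truck 1 (remaining 94 kg)
P2 (84 kg) → truck 1 (remaining 10 kg)
P3 (63 kg) → truck 2 (remaining 57 kg)
P4 (76 kg) → truck 3 (remaining 44 kg)
P5 (77 kg) → truck 4 (remaining 43 kg)
P6 (35 kg) → truck 4 (remaining 8 kg)
P7 (20 kg) → truck 3 (remaining 24 kg)
P8 (16 kg) → truck 3 (remaining 8 kg)
P9 (36 kg) → truck 2 (remaining 21 kg)
P10 (24 kg) → truck 5 (remaining 96 kg)
Final trucks: [26,84] [63,36] [76,20,16] [77,35] [24].

5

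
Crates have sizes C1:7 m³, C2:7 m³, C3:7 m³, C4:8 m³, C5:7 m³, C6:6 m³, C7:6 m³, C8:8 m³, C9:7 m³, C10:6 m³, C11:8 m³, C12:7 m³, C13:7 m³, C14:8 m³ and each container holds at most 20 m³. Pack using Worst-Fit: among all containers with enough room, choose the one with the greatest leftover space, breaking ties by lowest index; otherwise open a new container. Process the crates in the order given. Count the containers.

6 containers

Put C1 (7 m³) in container 1; 13 m³ remain.
Put C2 (7 m³) in container 1; 6 m³ remain.
Put C3 (7 m³) in container 2; 13 m³ remain.
Put C4 (8 m³) in container 2; 5 m³ remain.
Put C5 (7 m³) in container 3; 13 m³ remain.
Put C6 (6 m³) in container 3; 7 m³ remain.
Put C7 (6 m³) in container 3; 1 m³ remain.
Put C8 (8 m³) in container 4; 12 m³ remain.
Put C9 (7 m³) in container 4; 5 m³ remain.
Put C10 (6 m³) in container 1; 0 m³ remain.
Put C11 (8 m³) in container 5; 12 m³ remain.
Put C12 (7 m³) in container 5; 5 m³ remain.
Put C13 (7 m³) in container 6; 13 m³ remain.
Put C14 (8 m³) in container 6; 5 m³ remain.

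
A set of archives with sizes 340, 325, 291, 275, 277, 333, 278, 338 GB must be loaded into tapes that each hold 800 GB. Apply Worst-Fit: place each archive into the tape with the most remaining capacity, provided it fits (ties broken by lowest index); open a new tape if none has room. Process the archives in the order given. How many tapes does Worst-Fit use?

Put 340 GB in tape 1; 460 GB remain.
Put 325 GB in tape 1; 135 GB remain.
Put 291 GB in tape 2; 509 GB remain.
Put 275 GB in tape 2; 234 GB remain.
Put 277 GB in tape 3; 523 GB remain.
Put 333 GB in tape 3; 190 GB remain.
Put 278 GB in tape 4; 522 GB remain.
Put 338 GB in tape 4; 184 GB remain.
Final tapes: [340,325] [291,275] [277,333] [278,338].

4 tapes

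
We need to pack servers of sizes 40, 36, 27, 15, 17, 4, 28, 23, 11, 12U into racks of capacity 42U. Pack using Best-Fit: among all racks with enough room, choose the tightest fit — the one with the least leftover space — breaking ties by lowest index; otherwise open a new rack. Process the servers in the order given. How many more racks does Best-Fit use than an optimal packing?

Best-Fit: [40] [36,4] [27,15] [17,23] [28,11] [12] → 6 racks.
Total size 213U; any packing needs at least ⌈213/42⌉ = 6 racks.
So 6 is already optimal.

0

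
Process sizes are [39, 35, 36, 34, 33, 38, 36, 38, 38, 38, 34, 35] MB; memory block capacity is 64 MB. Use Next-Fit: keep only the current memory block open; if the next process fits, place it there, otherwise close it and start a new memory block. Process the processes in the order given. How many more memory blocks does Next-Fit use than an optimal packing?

Next-Fit: [39] [35] [36] [34] [33] [38] [36] [38] [38] [38] [34] [35] → 12 memory blocks.
12 processes exceed 32 MB (half the capacity), and no two of those can share a memory block, so at least 12 memory blocks are needed.
So 12 is already optimal.

0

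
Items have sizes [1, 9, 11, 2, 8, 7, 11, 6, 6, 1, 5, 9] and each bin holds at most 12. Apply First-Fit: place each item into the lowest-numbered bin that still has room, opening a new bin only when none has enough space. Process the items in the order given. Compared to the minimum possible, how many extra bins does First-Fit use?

First-Fit: [1,9,2] [11,1] [8] [7,5] [11] [6,6] [9] → 7 bins.
Total size 76; any packing needs at least ⌈76/12⌉ = 7 bins.
So 7 is already optimal.

0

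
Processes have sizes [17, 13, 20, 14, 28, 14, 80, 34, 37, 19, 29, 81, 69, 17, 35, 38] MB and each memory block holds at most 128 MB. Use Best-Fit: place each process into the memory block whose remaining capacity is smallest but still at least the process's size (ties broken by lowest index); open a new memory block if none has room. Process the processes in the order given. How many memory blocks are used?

5

Put 17 MB in memory block 1; 111 MB remain.
Put 13 MB in memory block 1; 98 MB remain.
Put 20 MB in memory block 1; 78 MB remain.
Put 14 MB in memory block 1; 64 MB remain.
Put 28 MB in memory block 1; 36 MB remain.
Put 14 MB in memory block 1; 22 MB remain.
Put 80 MB in memory block 2; 48 MB remain.
Put 34 MB in memory block 2; 14 MB remain.
Put 37 MB in memory block 3; 91 MB remain.
Put 19 MB in memory block 1; 3 MB remain.
Put 29 MB in memory block 3; 62 MB remain.
Put 81 MB in memory block 4; 47 MB remain.
Put 69 MB in memory block 5; 59 MB remain.
Put 17 MB in memory block 4; 30 MB remain.
Put 35 MB in memory block 5; 24 MB remain.
Put 38 MB in memory block 3; 24 MB remain.
Final memory blocks: [17,13,20,14,28,14,19] [80,34] [37,29,38] [81,17] [69,35].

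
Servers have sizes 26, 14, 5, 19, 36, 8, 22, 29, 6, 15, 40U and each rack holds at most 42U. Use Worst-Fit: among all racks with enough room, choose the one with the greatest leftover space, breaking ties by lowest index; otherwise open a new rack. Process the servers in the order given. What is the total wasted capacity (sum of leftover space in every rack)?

74

26U → rack 1 (remaining 16U)
14U → rack 1 (remaining 2U)
5U → rack 2 (remaining 37U)
19U → rack 2 (remaining 18U)
36U → rack 3 (remaining 6U)
8U → rack 2 (remaining 10U)
22U → rack 4 (remaining 20U)
29U → rack 5 (remaining 13U)
6U → rack 4 (remaining 14U)
15U → rack 6 (remaining 27U)
40U → rack 7 (remaining 2U)
7 racks × 42U = 294U; used 220U; unused 74U.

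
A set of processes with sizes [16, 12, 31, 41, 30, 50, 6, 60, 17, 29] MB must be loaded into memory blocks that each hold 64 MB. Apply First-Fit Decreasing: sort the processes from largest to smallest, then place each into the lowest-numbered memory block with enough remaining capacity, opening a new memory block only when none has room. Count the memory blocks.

5

Sorted descending: 60, 50, 41, 31, 30, 29, 17, 16, 12, 6.
memory block 1: place 60 MB, 4 MB left
memory block 2: place 50 MB, 14 MB left
memory block 3: place 41 MB, 23 MB left
memory block 4: place 31 MB, 33 MB left
memory block 4: place 30 MB, 3 MB left
memory block 5: place 29 MB, 35 MB left
memory block 3: place 17 MB, 6 MB left
memory block 5: place 16 MB, 19 MB left
memory block 2: place 12 MB, 2 MB left
memory block 3: place 6 MB, 0 MB left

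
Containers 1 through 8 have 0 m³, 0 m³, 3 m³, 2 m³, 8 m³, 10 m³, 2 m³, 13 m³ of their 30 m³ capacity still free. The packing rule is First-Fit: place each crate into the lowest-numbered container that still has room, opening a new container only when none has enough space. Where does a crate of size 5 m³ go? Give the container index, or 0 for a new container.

Containers with room: container 5 (8 m³), container 6 (10 m³), container 8 (13 m³).
The first with room is container 5.

5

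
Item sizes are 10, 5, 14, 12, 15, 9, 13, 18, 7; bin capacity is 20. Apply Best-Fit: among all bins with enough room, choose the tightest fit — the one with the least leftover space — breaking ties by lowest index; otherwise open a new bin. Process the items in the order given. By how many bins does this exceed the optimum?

1

Best-Fit: [10,5] [14] [12] [15] [9] [13,7] [18] → 7 bins.
Total size 103; any packing needs at least ⌈103/20⌉ = 6 bins.
An optimal packing achieves that bound: [18] [15,5] [14] [13,7] [12] [10,9] → 6 bins.
Excess: 7 − 6 = 1.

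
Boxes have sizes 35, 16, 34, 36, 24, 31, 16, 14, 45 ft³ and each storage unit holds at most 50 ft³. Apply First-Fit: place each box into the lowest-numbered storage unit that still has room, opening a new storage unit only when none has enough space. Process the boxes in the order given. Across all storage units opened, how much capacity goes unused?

Put 35 ft³ in storage unit 1; 15 ft³ remain.
Put 16 ft³ in storage unit 2; 34 ft³ remain.
Put 34 ft³ in storage unit 2; 0 ft³ remain.
Put 36 ft³ in storage unit 3; 14 ft³ remain.
Put 24 ft³ in storage unit 4; 26 ft³ remain.
Put 31 ft³ in storage unit 5; 19 ft³ remain.
Put 16 ft³ in storage unit 4; 10 ft³ remain.
Put 14 ft³ in storage unit 1; 1 ft³ remain.
Put 45 ft³ in storage unit 6; 5 ft³ remain.
6 storage units × 50 ft³ = 300 ft³; used 251 ft³; unused 49 ft³.

49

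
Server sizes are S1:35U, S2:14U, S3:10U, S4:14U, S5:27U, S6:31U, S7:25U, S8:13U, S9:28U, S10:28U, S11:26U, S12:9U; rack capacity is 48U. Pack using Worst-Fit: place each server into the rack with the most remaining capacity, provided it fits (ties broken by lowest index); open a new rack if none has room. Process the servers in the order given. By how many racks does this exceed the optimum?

1

Worst-Fit: [35] [14,10,14] [27] [31] [25,13] [28] [28] [26,9] → 8 racks.
7 servers exceed 24U (half the capacity), and no two of those can share a rack, so at least 7 racks are needed.
An optimal packing achieves that bound: [35,13] [31,14] [28,14] [28,10,9] [27] [26] [25] → 7 racks.
Excess: 8 − 7 = 1.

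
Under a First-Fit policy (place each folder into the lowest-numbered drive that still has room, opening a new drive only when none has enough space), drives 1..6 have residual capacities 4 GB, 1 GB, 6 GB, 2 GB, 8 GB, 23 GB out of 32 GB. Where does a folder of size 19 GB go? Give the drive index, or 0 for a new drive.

Drives with room: drive 6 (23 GB).
The first with room is drive 6.

6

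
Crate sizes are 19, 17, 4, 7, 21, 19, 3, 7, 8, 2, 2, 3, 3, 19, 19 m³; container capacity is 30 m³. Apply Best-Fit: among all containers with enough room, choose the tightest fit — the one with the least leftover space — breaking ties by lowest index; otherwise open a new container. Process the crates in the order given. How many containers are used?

container 1: place 19 m³, 11 m³ left
container 2: place 17 m³, 13 m³ left
container 1: place 4 m³, 7 m³ left
container 1: place 7 m³, 0 m³ left
container 3: place 21 m³, 9 m³ left
container 4: place 19 m³, 11 m³ left
container 3: place 3 m³, 6 m³ left
container 4: place 7 m³, 4 m³ left
container 2: place 8 m³, 5 m³ left
container 4: place 2 m³, 2 m³ left
container 4: place 2 m³, 0 m³ left
container 2: place 3 m³, 2 m³ left
container 3: place 3 m³, 3 m³ left
container 5: place 19 m³, 11 m³ left
container 6: place 19 m³, 11 m³ left
Final containers: [19,4,7] [17,8,3] [21,3,3] [19,7,2,2] [19] [19].

6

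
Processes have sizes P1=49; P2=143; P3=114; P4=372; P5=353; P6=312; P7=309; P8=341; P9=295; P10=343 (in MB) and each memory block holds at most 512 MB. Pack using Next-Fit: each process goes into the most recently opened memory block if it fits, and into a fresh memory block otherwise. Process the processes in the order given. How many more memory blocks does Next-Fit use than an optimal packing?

1

Next-Fit: [49,143,114] [372] [353] [312] [309] [341] [295] [343] → 8 memory blocks.
7 processes exceed 256 MB (half the capacity), and no two of those can share a memory block, so at least 7 memory blocks are needed.
An optimal packing achieves that bound: [372,114] [353,143] [343,49] [341] [312] [309] [295] → 7 memory blocks.
Excess: 8 − 7 = 1.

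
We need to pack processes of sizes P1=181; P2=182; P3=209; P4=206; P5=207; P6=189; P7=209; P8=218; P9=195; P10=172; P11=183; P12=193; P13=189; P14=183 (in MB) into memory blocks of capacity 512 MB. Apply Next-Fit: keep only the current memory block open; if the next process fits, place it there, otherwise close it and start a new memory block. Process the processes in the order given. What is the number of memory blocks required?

7 memory blocks

memory block 1: place P1 (181 MB), 331 MB left
memory block 1: place P2 (182 MB), 149 MB left
memory block 2: place P3 (209 MB), 303 MB left
memory block 2: place P4 (206 MB), 97 MB left
memory block 3: place P5 (207 MB), 305 MB left
memory block 3: place P6 (189 MB), 116 MB left
memory block 4: place P7 (209 MB), 303 MB left
memory block 4: place P8 (218 MB), 85 MB left
memory block 5: place P9 (195 MB), 317 MB left
memory block 5: place P10 (172 MB), 145 MB left
memory block 6: place P11 (183 MB), 329 MB left
memory block 6: place P12 (193 MB), 136 MB left
memory block 7: place P13 (189 MB), 323 MB left
memory block 7: place P14 (183 MB), 140 MB left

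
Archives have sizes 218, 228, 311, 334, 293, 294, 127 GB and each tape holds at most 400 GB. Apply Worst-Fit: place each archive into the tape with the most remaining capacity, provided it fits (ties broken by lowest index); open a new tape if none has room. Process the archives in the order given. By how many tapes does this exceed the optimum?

0

Worst-Fit: [218,127] [228] [311] [334] [293] [294] → 6 tapes.
6 archives exceed 200 GB (half the capacity), and no two of those can share a tape, so at least 6 tapes are needed.
So 6 is already optimal.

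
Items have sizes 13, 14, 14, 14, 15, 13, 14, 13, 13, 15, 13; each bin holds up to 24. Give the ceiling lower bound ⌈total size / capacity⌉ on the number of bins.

7

Total size = 13 + 14 + 14 + 14 + 15 + 13 + 14 + 13 + 13 + 15 + 13 = 151.
⌈151 / 24⌉ = 7.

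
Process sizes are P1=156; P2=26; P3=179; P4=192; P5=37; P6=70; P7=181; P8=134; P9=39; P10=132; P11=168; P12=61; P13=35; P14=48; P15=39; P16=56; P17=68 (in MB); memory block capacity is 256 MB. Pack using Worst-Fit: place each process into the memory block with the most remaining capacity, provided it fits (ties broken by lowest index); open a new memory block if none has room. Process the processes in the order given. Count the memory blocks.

memory block 1: place P1 (156 MB), 100 MB left
memory block 1: place P2 (26 MB), 74 MB left
memory block 2: place P3 (179 MB), 77 MB left
memory block 3: place P4 (192 MB), 64 MB left
memory block 2: place P5 (37 MB), 40 MB left
memory block 1: place P6 (70 MB), 4 MB left
memory block 4: place P7 (181 MB), 75 MB left
memory block 5: place P8 (134 MB), 122 MB left
memory block 5: place P9 (39 MB), 83 MB left
memory block 6: place P10 (132 MB), 124 MB left
memory block 7: place P11 (168 MB), 88 MB left
memory block 6: place P12 (61 MB), 63 MB left
memory block 7: place P13 (35 MB), 53 MB left
memory block 5: place P14 (48 MB), 35 MB left
memory block 4: place P15 (39 MB), 36 MB left
memory block 3: place P16 (56 MB), 8 MB left
memory block 8: place P17 (68 MB), 188 MB left
Final memory blocks: [156,26,70] [179,37] [192,56] [181,39] [134,39,48] [132,61] [168,35] [68].

8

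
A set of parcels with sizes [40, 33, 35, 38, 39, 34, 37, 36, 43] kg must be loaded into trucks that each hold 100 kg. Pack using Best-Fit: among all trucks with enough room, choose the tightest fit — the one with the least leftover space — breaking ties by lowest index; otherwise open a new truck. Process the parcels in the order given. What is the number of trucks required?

Put 40 kg in truck 1; 60 kg remain.
Put 33 kg in truck 1; 27 kg remain.
Put 35 kg in truck 2; 65 kg remain.
Put 38 kg in truck 2; 27 kg remain.
Put 39 kg in truck 3; 61 kg remain.
Put 34 kg in truck 3; 27 kg remain.
Put 37 kg in truck 4; 63 kg remain.
Put 36 kg in truck 4; 27 kg remain.
Put 43 kg in truck 5; 57 kg remain.
Final trucks: [40,33] [35,38] [39,34] [37,36] [43].

5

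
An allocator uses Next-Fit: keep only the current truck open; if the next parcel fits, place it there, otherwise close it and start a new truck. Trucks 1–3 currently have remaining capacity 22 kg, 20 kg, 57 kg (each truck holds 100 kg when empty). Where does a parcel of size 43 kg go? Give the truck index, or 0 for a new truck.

3

Next-Fit only looks at truck 3, which has 57 kg free.
43 kg fits there.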